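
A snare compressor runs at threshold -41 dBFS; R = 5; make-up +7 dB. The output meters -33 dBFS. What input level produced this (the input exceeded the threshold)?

Remove make-up: -33 − 7 = -40 dBFS.
That's 1 dB above the -41 dBFS threshold.
Undo the ratio: input overshoot = 1 × 5 = 5 dB, giving input = -36 dBFS.

-36 dBFS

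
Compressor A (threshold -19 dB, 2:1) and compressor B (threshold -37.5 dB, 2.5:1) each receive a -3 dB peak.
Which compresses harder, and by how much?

A: overshoot 16 dB → output overshoot 8 dB → GR 8 dB.
B: overshoot 34.5 dB → output overshoot 13.8 dB → GR 20.7 dB.
B applies 12.7 dB more gain reduction.

B, by 12.7 dB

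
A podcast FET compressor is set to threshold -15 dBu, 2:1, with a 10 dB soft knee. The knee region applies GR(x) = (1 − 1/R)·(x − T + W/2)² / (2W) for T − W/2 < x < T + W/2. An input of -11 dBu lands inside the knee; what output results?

x − T + W/2 = -11 − (-15) + 5 = 9.
GR = (1 − 1/2) × 9² / 20 = 0.5 × 81 / 20 = 2.025 dB.
Output = -11 − 2.025 = -13.025 dBu.

-13.025 dBu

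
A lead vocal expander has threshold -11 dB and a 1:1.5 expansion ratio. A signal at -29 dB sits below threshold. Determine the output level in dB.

-38 dB

Undershoot = (-11) − (-29) = 18 dB.
At 1:1.5, that expands to 27 dB under threshold.
Output = -11 − 27 = -38 dB.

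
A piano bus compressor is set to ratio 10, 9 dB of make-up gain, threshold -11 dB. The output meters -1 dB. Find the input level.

Remove make-up: -1 − 9 = -10 dB.
Post-compression overshoot = -10 − (-11) = 1 dB.
Before 10:1 compression the overshoot was 1 × 10 = 10 dB, so input = -11 + 10 = -1 dB.

-1 dB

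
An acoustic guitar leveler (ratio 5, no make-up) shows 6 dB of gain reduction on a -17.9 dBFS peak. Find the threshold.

-25.4 dBFS

Let T be the threshold. Output overshoot = (input overshoot)/R, so -23.9 − T = (-17.9 − T)/5.
5·(-23.9 − T) = -17.9 − T → 4·T = -119.5 − (-17.9) = -101.6.
T = -101.6/4 = -25.4 dBFS.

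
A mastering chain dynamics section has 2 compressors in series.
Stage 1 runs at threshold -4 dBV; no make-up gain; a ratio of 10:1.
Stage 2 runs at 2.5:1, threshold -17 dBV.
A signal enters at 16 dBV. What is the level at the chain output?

-11 dBV

Stage 1: 20 dB above -4 dBV, reduced 10:1 to 2 dB above → -2 dBV.
Stage 2: -2 dBV is 15 dB over -17 dBV; at 2.5:1 that becomes 6 dB over, giving -11 dBV.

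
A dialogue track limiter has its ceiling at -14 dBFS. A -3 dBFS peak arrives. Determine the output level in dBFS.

The limiter clamps the peak to its -14 dBFS ceiling.

-14 dBFS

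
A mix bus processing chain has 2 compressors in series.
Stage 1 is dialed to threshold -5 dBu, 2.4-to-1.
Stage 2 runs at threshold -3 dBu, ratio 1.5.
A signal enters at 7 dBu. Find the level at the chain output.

Stage 1: overshoot 12 dB → 12/2.4 = 5 dB → 0 dBu.
Stage 2: 3 dB above -3 dBu, reduced 1.5:1 to 2 dB above → -1 dBu.

-1 dBu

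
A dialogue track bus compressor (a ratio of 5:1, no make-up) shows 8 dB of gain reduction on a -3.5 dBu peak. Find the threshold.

-13.5 dBu

Gain reduction = -3.5 − (-11.5) = 8 dB; output overshoot = GR / (R − 1) = 8 / 4 = 2 dB.
Threshold = output − output overshoot = -11.5 − 2 = -13.5 dBu.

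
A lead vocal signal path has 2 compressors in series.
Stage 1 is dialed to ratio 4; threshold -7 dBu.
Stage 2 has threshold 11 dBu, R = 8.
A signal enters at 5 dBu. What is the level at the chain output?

-4 dBu

Stage 1: 5 dBu is 12 dB over -7 dBu; at 4:1 that becomes 3 dB over, giving -4 dBu.
Stage 2: -4 dBu ≤ 11 dBu, so stage 2 doesn't engage; output -4 dBu.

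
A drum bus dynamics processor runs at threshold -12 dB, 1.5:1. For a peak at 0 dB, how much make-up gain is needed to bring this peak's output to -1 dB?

Without make-up, output = threshold + overshoot/1.5 = -12 + 8 = -4 dB.
Gap to target: 3 dB.

3 dB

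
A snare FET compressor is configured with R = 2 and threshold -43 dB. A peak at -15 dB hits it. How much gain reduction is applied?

14 dB

Overshoot = -15 − (-43) = 28 dB.
A 2:1 ratio leaves 14 dB of that excess.
So the signal is attenuated by 28 − 14 = 14 dB.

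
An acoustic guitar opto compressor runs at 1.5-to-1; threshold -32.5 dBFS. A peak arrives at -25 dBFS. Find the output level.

Overshoot: -25 − (-32.5) = 7.5 dB.
At 1.5:1 the overshoot is divided by 1.5, leaving 5 dB above threshold.
Output = -32.5 + 5 = -27.5 dBFS.

-27.5 dBFS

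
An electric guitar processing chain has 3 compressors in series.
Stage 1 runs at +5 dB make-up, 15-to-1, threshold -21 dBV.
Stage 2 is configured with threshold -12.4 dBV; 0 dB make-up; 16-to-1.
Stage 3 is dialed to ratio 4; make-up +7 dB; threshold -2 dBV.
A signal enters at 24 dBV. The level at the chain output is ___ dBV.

-6 dBV

Stage 1: 45 dB above -21 dBV, reduced 15:1 to 3 dB above → -18 dBV; +5 dB make-up → -13 dBV.
Stage 2: -13 dBV is at or below the -12.4 dBV threshold — no compression; output -13 dBV.
Stage 3: -13 dBV is at or below the -2 dBV threshold — no compression; make-up brings it to -6 dBV.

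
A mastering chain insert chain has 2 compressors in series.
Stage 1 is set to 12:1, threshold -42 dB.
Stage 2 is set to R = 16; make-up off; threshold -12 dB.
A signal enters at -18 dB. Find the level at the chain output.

-40 dB

Stage 1: -18 dB is 24 dB over -42 dB; at 12:1 that becomes 2 dB over, giving -40 dB.
Stage 2: below threshold (-40 ≤ -12); passes unchanged; output -40 dB.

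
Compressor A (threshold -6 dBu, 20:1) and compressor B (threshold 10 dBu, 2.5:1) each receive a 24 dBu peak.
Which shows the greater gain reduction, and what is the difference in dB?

A, by 20.1 dB

A: GR = 30 − 30/20 = 28.5 dB.
B: GR = 14 − 14/2.5 = 8.4 dB.
Difference: 20.1 dB in favour of A.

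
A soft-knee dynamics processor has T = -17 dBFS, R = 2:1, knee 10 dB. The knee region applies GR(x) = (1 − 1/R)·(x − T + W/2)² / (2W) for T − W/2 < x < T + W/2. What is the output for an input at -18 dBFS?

x − T + W/2 = -18 − (-17) + 5 = 4.
GR = (1 − 1/2) × 4² / 20 = 0.5 × 16 / 20 = 0.4 dB.
Output = -18 − 0.4 = -18.4 dBFS.

-18.4 dBFS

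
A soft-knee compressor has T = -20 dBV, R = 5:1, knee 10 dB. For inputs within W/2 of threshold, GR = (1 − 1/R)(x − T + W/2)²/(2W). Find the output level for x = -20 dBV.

-21 dBV

x − T + W/2 = -20 − (-20) + 5 = 5.
GR = (1 − 1/5) × 5² / 20 = 0.8 × 25 / 20 = 1 dB.
Output = -20 − 1 = -21 dBV.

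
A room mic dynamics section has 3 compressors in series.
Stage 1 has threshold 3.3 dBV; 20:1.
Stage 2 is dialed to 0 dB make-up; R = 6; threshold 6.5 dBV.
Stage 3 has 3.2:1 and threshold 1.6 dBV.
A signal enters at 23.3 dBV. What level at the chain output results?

2.44375 dBV

Stage 1: overshoot 20 dB → 20/20 = 1 dB → 4.3 dBV.
Stage 2: 4.3 dBV is at or below the 6.5 dBV threshold — no compression; output 4.3 dBV.
Stage 3: 4.3 dBV is 2.7 dB over 1.6 dBV; at 3.2:1 that becomes 0.84375 dB over, giving 2.44375 dBV.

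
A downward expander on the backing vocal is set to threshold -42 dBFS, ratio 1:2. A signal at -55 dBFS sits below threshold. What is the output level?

-68 dBFS

Undershoot = (-42) − (-55) = 13 dB.
At 1:2, that expands to 26 dB under threshold.
Output = -42 − 26 = -68 dBFS.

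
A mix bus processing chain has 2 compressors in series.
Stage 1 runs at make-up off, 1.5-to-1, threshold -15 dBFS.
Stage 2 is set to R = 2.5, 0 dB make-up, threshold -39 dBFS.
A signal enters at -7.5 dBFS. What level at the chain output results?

-27.4 dBFS

Stage 1: overshoot 7.5 dB → 7.5/1.5 = 5 dB → -10 dBFS.
Stage 2: overshoot 29 dB → 29/2.5 = 11.6 dB → -27.4 dBFS.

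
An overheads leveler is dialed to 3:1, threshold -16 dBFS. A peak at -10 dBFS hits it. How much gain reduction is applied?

The signal is 6 dB above threshold.
After 3:1 compression the overshoot becomes 6/3 = 2 dB.
So the signal is attenuated by 6 − 2 = 4 dB.

4 dB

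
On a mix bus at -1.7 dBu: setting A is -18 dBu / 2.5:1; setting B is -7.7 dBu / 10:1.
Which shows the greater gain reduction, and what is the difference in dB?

A, by 4.38 dB

A: GR = 16.3 − 16.3/2.5 = 9.78 dB.
B: GR = 6 − 6/10 = 5.4 dB.
Difference: 4.38 dB in favour of A.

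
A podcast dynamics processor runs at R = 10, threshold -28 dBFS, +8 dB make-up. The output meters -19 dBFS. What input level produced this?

Before make-up, the level was -19 − 8 = -27 dBFS.
Post-compression overshoot = -27 − (-28) = 1 dB.
Before 10:1 compression the overshoot was 1 × 10 = 10 dB, so input = -28 + 10 = -18 dBFS.

-18 dBFS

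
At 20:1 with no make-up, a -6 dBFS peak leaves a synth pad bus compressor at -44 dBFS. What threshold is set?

Let T be the threshold. Output overshoot = (input overshoot)/R, so -44 − T = (-6 − T)/20.
20·(-44 − T) = -6 − T → 19·T = -880 − (-6) = -874.
T = -874/19 = -46 dBFS.

-46 dBFS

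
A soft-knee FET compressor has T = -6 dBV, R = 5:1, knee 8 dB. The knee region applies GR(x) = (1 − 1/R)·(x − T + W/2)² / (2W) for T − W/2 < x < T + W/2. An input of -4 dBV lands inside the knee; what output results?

x − T + W/2 = -4 − (-6) + 4 = 6.
GR = (1 − 1/5) × 6² / 16 = 0.8 × 36 / 16 = 1.8 dB.
Output = -4 − 1.8 = -5.8 dBV.

-5.8 dBV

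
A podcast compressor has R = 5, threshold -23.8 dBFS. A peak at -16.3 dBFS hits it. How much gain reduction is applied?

The signal is 7.5 dB above threshold.
A 5:1 ratio leaves 1.5 dB of that excess.
GR = overshoot in − overshoot out = 7.5 − 1.5 = 6 dB.

6 dB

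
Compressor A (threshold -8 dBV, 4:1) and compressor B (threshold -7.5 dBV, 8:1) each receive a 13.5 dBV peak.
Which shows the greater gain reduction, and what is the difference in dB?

B, by 2.25 dB

A: 21.5 dB over, compressed to 5.375 dB over, so 16.125 dB of GR.
B: 21 dB over, compressed to 2.625 dB over, so 18.375 dB of GR.
Difference: 2.25 dB in favour of B.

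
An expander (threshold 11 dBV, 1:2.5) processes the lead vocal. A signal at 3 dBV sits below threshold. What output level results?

-9 dBV

The input is 8 dB below the 11 dBV threshold.
A 1:2.5 expander multiplies undershoot by 2.5: 8 × 2.5 = 20 dB below threshold.
Output = 11 − 20 = -9 dBV.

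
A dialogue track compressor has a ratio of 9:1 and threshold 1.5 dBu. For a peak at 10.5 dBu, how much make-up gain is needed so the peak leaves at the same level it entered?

The peak compresses to 1.5 + 9/9 = 2.5 dBu.
To reach 10.5 dBu requires 10.5 − 2.5 = 8 dB of make-up.

8 dB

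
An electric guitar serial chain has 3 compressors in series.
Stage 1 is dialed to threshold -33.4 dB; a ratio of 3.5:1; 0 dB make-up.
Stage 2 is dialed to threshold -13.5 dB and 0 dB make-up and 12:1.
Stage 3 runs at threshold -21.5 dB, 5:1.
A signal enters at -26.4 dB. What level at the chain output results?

Stage 1: 7 dB above -33.4 dB, reduced 3.5:1 to 2 dB above → -31.4 dB.
Stage 2: below threshold (-31.4 ≤ -13.5); passes unchanged; output -31.4 dB.
Stage 3: -31.4 dB is at or below the -21.5 dB threshold — no compression; output -31.4 dB.

-31.4 dB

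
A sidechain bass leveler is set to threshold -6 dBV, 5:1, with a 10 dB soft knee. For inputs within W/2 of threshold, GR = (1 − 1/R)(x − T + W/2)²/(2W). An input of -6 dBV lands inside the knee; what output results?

-7 dBV

x − T + W/2 = -6 − (-6) + 5 = 5.
GR = (1 − 1/5) × 5² / 20 = 0.8 × 25 / 20 = 1 dB.
Output = -6 − 1 = -7 dBV.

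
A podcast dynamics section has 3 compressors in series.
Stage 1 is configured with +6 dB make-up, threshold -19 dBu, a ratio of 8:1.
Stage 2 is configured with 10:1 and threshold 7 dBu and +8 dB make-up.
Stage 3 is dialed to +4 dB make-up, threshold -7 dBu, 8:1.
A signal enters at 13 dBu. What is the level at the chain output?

-2.25 dBu

Stage 1: overshoot 32 dB → 32/8 = 4 dB → -15 dBu; +6 dB make-up → -9 dBu.
Stage 2: below threshold (-9 ≤ 7); passes unchanged; make-up brings it to -1 dBu.
Stage 3: -1 dBu is 6 dB over -7 dBu; at 8:1 that becomes 0.75 dB over, giving -6.25 dBu; +4 dB make-up → -2.25 dBu.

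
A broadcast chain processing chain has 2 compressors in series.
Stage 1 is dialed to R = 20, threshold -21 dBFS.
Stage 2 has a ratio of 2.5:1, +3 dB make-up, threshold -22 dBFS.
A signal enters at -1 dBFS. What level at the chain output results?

-18.2 dBFS

Stage 1: -1 dBFS is 20 dB over -21 dBFS; at 20:1 that becomes 1 dB over, giving -20 dBFS.
Stage 2: overshoot 2 dB → 2/2.5 = 0.8 dB → -21.2 dBFS; +3 dB make-up → -18.2 dBFS.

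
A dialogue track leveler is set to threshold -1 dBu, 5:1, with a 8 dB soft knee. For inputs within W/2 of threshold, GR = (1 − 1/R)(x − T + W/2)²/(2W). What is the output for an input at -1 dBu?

x − T + W/2 = -1 − (-1) + 4 = 4.
GR = (1 − 1/5) × 4² / 16 = 0.8 × 16 / 16 = 0.8 dB.
Output = -1 − 0.8 = -1.8 dBu.

-1.8 dBu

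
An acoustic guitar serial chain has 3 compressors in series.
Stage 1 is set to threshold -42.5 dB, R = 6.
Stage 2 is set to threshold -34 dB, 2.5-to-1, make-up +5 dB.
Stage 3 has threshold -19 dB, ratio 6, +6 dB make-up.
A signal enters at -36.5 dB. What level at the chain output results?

Stage 1: -36.5 dB is 6 dB over -42.5 dB; at 6:1 that becomes 1 dB over, giving -41.5 dB.
Stage 2: below threshold (-41.5 ≤ -34); passes unchanged; make-up brings it to -36.5 dB.
Stage 3: -36.5 dB is at or below the -19 dB threshold — no compression; make-up brings it to -30.5 dB.

-30.5 dB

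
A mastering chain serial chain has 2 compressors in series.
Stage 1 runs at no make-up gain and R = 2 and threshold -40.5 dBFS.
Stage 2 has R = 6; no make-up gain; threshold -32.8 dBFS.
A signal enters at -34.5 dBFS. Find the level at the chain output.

-37.5 dBFS

Stage 1: -34.5 dBFS is 6 dB over -40.5 dBFS; at 2:1 that becomes 3 dB over, giving -37.5 dBFS.
Stage 2: -37.5 dBFS ≤ -32.8 dBFS, so stage 2 doesn't engage; output -37.5 dBFS.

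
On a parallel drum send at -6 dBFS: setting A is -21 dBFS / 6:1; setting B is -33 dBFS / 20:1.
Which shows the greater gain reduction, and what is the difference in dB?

A: 15 dB over, compressed to 2.5 dB over, so 12.5 dB of GR.
B: 27 dB over, compressed to 1.35 dB over, so 25.65 dB of GR.
B applies 13.15 dB more gain reduction.

B, by 13.15 dB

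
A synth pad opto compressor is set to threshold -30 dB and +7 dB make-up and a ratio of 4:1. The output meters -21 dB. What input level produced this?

Stripping the +7 dB make-up gives -28 dB at the gain stage.
That's 2 dB above the -30 dB threshold.
Undo the ratio: input overshoot = 2 × 4 = 8 dB, giving input = -22 dB.

-22 dB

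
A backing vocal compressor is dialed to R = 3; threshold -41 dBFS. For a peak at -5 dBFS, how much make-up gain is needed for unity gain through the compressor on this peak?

24 dB

Overshoot 36 dB → 36/3 = 12 dB after compression, so the compressed level is -41 + 12 = -29 dBFS.
Make-up = target − compressed = -5 − (-29) = 24 dB.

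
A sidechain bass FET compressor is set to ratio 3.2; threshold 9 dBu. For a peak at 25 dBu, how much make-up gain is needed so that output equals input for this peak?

11 dB

Overshoot 16 dB → 16/3.2 = 5 dB after compression, so the compressed level is 9 + 5 = 14 dBu.
Make-up = target − compressed = 25 − 14 = 11 dB.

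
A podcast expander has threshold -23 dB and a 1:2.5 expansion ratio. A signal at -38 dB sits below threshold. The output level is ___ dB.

-60.5 dB

Below threshold, a 1:2.5 expander applies gain = (2.5−1)×(T − x) of attenuation.
(2.5−1) × 15 = 22.5 dB, so output = -38 − 22.5 = -60.5 dB.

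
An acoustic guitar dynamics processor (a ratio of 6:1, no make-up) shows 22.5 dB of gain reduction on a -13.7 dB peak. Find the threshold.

Input is 27 dB above T (since output overshoot × R = input overshoot: (-36.2 − T)·6 = -13.7 − T gives T = -40.7 dB).
Check: -40.7 + (-13.7 − (-40.7))/6 = -40.7 + 4.5 = -36.2 dB. ✓

-40.7 dB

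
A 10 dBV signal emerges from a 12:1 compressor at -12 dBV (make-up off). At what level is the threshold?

-14 dBV

Input is 24 dB above T (since output overshoot × R = input overshoot: (-12 − T)·12 = 10 − T gives T = -14 dBV).
Check: -14 + (10 − (-14))/12 = -14 + 2 = -12 dBV. ✓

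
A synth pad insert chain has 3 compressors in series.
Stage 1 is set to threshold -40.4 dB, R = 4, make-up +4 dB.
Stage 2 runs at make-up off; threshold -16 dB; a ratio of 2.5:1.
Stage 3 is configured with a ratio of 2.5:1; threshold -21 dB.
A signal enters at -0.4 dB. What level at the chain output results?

Stage 1: 40 dB above -40.4 dB, reduced 4:1 to 10 dB above → -30.4 dB; +4 dB make-up → -26.4 dB.
Stage 2: below threshold (-26.4 ≤ -16); passes unchanged; output -26.4 dB.
Stage 3: -26.4 dB ≤ -21 dB, so stage 3 doesn't engage; output -26.4 dB.

-26.4 dB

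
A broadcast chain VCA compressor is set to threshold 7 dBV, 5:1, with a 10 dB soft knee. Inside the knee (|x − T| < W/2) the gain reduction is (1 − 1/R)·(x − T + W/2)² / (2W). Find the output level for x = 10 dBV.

x − T + W/2 = 10 − 7 + 5 = 8.
GR = (1 − 1/5) × 8² / 20 = 0.8 × 64 / 20 = 2.56 dB.
Output = 10 − 2.56 = 7.44 dBV.

7.44 dBV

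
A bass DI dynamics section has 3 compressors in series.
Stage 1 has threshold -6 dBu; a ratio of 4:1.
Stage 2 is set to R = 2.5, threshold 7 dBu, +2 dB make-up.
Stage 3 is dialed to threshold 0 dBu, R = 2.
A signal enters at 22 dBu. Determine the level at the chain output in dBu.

Stage 1: 22 dBu is 28 dB over -6 dBu; at 4:1 that becomes 7 dB over, giving 1 dBu.
Stage 2: 1 dBu is at or below the 7 dBu threshold — no compression; make-up brings it to 3 dBu.
Stage 3: 3 dB above 0 dBu, reduced 2:1 to 1.5 dB above → 1.5 dBu.

1.5 dBu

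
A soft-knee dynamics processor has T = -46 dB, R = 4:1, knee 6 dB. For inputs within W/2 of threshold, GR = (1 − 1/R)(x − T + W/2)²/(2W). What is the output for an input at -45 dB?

-46 dB

x − T + W/2 = -45 − (-46) + 3 = 4.
GR = (1 − 1/4) × 4² / 12 = 0.75 × 16 / 12 = 1 dB.
Output = -45 − 1 = -46 dB.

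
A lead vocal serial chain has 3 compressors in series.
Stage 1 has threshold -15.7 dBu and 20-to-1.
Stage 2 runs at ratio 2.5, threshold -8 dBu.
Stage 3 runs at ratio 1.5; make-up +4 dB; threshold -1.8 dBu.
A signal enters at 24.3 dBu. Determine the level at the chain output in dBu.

-9.7 dBu

Stage 1: 40 dB above -15.7 dBu, reduced 20:1 to 2 dB above → -13.7 dBu.
Stage 2: -13.7 dBu ≤ -8 dBu, so stage 2 doesn't engage; output -13.7 dBu.
Stage 3: -13.7 dBu is at or below the -1.8 dBu threshold — no compression; make-up brings it to -9.7 dBu.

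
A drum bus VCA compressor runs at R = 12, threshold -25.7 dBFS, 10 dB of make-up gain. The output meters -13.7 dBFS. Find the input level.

Remove make-up: -13.7 − 10 = -23.7 dBFS.
Post-compression overshoot = -23.7 − (-25.7) = 2 dB.
Undo the ratio: input overshoot = 2 × 12 = 24 dB, giving input = -1.7 dBFS.

-1.7 dBFS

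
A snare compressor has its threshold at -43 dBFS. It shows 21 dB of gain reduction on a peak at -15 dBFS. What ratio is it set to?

4:1

Input overshoot = -15 − (-43) = 28 dB.
Output overshoot = 28 − 21 = 7 dB.
Ratio = input overshoot / output overshoot = 28 / 7 = 4.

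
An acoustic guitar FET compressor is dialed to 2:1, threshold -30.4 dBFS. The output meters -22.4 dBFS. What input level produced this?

-14.4 dBFS

The compressed level sits -22.4 − (-30.4) = 8 dB over threshold.
Input overshoot = R × output overshoot = 16 dB → input = -30.4 + 16 = -14.4 dBFS.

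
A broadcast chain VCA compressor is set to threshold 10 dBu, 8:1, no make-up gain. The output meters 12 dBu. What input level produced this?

Post-compression overshoot = 12 − 10 = 2 dB.
Undo the ratio: input overshoot = 2 × 8 = 16 dB, giving input = 26 dBu.

26 dBu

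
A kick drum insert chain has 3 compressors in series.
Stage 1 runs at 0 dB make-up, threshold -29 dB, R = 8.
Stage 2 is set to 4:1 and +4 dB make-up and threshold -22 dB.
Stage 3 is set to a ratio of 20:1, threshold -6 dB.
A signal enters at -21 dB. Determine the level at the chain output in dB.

Stage 1: 8 dB above -29 dB, reduced 8:1 to 1 dB above → -28 dB.
Stage 2: below threshold (-28 ≤ -22); passes unchanged; make-up brings it to -24 dB.
Stage 3: -24 dB ≤ -6 dB, so stage 3 doesn't engage; output -24 dB.

-24 dB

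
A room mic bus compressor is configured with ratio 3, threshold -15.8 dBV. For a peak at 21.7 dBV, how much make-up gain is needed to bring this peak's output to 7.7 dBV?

11 dB

Without make-up, output = threshold + overshoot/3 = -15.8 + 12.5 = -3.3 dBV.
Gap to target: 11 dB.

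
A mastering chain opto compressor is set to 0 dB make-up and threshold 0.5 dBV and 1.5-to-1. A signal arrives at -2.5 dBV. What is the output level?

-2.5 dBV is 3 dB below the 0.5 dBV threshold, so no gain reduction is applied.
Output = input = -2.5 dBV.

-2.5 dBV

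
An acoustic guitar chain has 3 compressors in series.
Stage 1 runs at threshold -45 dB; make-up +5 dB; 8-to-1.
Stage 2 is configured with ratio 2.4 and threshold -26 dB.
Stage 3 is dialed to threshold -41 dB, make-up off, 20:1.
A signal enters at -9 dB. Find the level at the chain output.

Stage 1: 36 dB above -45 dB, reduced 8:1 to 4.5 dB above → -40.5 dB; +5 dB make-up → -35.5 dB.
Stage 2: -35.5 dB ≤ -26 dB, so stage 2 doesn't engage; output -35.5 dB.
Stage 3: -35.5 dB is 5.5 dB over -41 dB; at 20:1 that becomes 0.275 dB over, giving -40.725 dB.

-40.725 dB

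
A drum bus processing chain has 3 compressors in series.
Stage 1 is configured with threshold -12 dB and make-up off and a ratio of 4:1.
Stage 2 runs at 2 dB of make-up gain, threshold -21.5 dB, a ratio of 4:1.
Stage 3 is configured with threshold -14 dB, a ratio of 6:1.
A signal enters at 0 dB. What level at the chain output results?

-16.375 dB

Stage 1: overshoot 12 dB → 12/4 = 3 dB → -9 dB.
Stage 2: -9 dB is 12.5 dB over -21.5 dB; at 4:1 that becomes 3.125 dB over, giving -18.375 dB; +2 dB make-up → -16.375 dB.
Stage 3: -16.375 dB is at or below the -14 dB threshold — no compression; output -16.375 dB.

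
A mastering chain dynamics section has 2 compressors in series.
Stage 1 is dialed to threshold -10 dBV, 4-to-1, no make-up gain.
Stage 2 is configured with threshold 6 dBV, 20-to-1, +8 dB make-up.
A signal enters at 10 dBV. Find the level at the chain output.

3 dBV

Stage 1: 20 dB above -10 dBV, reduced 4:1 to 5 dB above → -5 dBV.
Stage 2: below threshold (-5 ≤ 6); passes unchanged; make-up brings it to 3 dBV.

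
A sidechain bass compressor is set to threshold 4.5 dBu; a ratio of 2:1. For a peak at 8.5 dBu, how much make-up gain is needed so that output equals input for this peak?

The peak compresses to 4.5 + 4/2 = 6.5 dBu.
To reach 8.5 dBu requires 8.5 − 6.5 = 2 dB of make-up.

2 dB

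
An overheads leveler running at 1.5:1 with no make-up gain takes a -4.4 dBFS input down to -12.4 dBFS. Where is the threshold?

-28.4 dBFS

Let T be the threshold. Output overshoot = (input overshoot)/R, so -12.4 − T = (-4.4 − T)/1.5.
1.5·(-12.4 − T) = -4.4 − T → 0.5·T = -18.6 − (-4.4) = -14.2.
T = -14.2/0.5 = -28.4 dBFS.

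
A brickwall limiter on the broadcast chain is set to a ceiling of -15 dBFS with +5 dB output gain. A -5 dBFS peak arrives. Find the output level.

-10 dBFS

The limiter clamps the peak to its -15 dBFS ceiling.
Output gain then adds 5 dB: -15 + 5 = -10 dBFS.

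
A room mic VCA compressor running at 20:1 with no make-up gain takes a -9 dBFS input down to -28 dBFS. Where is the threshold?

-29 dBFS

Let T be the threshold. Output overshoot = (input overshoot)/R, so -28 − T = (-9 − T)/20.
20·(-28 − T) = -9 − T → 19·T = -560 − (-9) = -551.
T = -551/19 = -29 dBFS.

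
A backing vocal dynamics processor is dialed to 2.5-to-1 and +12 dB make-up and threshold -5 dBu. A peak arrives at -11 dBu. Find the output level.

-11 dBu is 6 dB below the -5 dBu threshold, so no gain reduction is applied.
Make-up gain adds 12 dB: -11 + 12 = 1 dBu.

1 dBu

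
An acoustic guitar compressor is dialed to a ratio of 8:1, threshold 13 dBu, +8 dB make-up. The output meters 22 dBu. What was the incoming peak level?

21 dBu

Remove make-up: 22 − 8 = 14 dBu.
That's 1 dB above the 13 dBu threshold.
Before 8:1 compression the overshoot was 1 × 8 = 8 dB, so input = 13 + 8 = 21 dBu.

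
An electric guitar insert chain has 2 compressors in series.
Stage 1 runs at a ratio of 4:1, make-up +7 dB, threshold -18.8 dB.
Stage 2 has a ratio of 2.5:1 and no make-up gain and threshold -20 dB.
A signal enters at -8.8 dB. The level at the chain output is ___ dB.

Stage 1: 10 dB above -18.8 dB, reduced 4:1 to 2.5 dB above → -16.3 dB; +7 dB make-up → -9.3 dB.
Stage 2: overshoot 10.7 dB → 10.7/2.5 = 4.28 dB → -15.72 dB.

-15.72 dB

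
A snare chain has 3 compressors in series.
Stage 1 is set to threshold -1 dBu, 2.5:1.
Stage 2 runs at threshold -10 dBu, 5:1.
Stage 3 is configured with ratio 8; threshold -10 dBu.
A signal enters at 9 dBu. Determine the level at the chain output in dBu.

-9.675 dBu

Stage 1: 9 dBu is 10 dB over -1 dBu; at 2.5:1 that becomes 4 dB over, giving 3 dBu.
Stage 2: 3 dBu is 13 dB over -10 dBu; at 5:1 that becomes 2.6 dB over, giving -7.4 dBu.
Stage 3: overshoot 2.6 dB → 2.6/8 = 0.325 dB → -9.675 dBu.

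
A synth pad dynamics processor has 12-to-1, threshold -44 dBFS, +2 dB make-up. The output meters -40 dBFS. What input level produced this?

Stripping the +2 dB make-up gives -42 dBFS at the gain stage.
Post-compression overshoot = -42 − (-44) = 2 dB.
Undo the ratio: input overshoot = 2 × 12 = 24 dB, giving input = -20 dBFS.

-20 dBFS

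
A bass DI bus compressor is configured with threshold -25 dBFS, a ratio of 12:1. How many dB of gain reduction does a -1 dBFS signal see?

22 dB

The signal is 24 dB above threshold.
At 12:1, output sits 24/12 = 2 dB above threshold.
GR = overshoot in − overshoot out = 24 − 2 = 22 dB.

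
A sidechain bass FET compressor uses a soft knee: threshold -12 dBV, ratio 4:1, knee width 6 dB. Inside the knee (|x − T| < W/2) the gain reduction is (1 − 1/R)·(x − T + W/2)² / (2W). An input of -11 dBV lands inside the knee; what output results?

x − T + W/2 = -11 − (-12) + 3 = 4.
GR = (1 − 1/4) × 4² / 12 = 0.75 × 16 / 12 = 1 dB.
Output = -11 − 1 = -12 dBV.

-12 dBV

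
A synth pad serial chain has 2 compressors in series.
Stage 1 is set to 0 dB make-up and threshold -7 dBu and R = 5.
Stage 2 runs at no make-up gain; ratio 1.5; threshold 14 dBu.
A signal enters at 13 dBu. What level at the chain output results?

Stage 1: 20 dB above -7 dBu, reduced 5:1 to 4 dB above → -3 dBu.
Stage 2: -3 dBu is at or below the 14 dBu threshold — no compression; output -3 dBu.

-3 dBu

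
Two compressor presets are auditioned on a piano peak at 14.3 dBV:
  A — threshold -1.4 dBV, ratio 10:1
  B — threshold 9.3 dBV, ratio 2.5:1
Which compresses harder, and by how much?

A, by 11.13 dB

A: overshoot 15.7 dB → output overshoot 1.57 dB → GR 14.13 dB.
B: overshoot 5 dB → output overshoot 2 dB → GR 3 dB.
Difference: 11.13 dB in favour of A.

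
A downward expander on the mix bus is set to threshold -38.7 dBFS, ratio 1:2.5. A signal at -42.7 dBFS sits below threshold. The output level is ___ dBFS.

Undershoot = (-38.7) − (-42.7) = 4 dB.
At 1:2.5, that expands to 10 dB under threshold.
Output = -38.7 − 10 = -48.7 dBFS.

-48.7 dBFS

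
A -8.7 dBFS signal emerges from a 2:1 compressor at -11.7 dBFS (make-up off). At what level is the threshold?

Gain reduction = -8.7 − (-11.7) = 3 dB; output overshoot = GR / (R − 1) = 3 / 1 = 3 dB.
Threshold = output − output overshoot = -11.7 − 3 = -14.7 dBFS.

-14.7 dBFS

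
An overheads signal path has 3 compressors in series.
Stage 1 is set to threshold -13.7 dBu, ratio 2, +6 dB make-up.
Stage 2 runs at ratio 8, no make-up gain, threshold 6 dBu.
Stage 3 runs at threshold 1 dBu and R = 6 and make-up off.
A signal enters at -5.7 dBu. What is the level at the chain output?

Stage 1: -5.7 dBu is 8 dB over -13.7 dBu; at 2:1 that becomes 4 dB over, giving -9.7 dBu; +6 dB make-up → -3.7 dBu.
Stage 2: -3.7 dBu ≤ 6 dBu, so stage 2 doesn't engage; output -3.7 dBu.
Stage 3: -3.7 dBu ≤ 1 dBu, so stage 3 doesn't engage; output -3.7 dBu.

-3.7 dBu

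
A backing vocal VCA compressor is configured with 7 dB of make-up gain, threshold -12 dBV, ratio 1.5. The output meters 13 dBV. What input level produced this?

15 dBV

Stripping the +7 dB make-up gives 6 dBV at the gain stage.
That's 18 dB above the -12 dBV threshold.
Before 1.5:1 compression the overshoot was 18 × 1.5 = 27 dB, so input = -12 + 27 = 15 dBV.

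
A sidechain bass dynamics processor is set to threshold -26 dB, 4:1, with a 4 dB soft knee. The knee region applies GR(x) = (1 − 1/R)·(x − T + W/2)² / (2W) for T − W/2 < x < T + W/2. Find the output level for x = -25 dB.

x − T + W/2 = -25 − (-26) + 2 = 3.
GR = (1 − 1/4) × 3² / 8 = 0.75 × 9 / 8 = 0.84375 dB.
Output = -25 − 0.84375 = -25.84375 dB.

-25.84375 dB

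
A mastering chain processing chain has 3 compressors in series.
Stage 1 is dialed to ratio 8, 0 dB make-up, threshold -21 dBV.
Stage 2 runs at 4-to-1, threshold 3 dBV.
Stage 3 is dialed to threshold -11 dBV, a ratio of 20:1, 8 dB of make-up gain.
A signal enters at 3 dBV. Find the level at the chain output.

Stage 1: 3 dBV is 24 dB over -21 dBV; at 8:1 that becomes 3 dB over, giving -18 dBV.
Stage 2: -18 dBV is at or below the 3 dBV threshold — no compression; output -18 dBV.
Stage 3: -18 dBV ≤ -11 dBV, so stage 3 doesn't engage; make-up brings it to -10 dBV.

-10 dBV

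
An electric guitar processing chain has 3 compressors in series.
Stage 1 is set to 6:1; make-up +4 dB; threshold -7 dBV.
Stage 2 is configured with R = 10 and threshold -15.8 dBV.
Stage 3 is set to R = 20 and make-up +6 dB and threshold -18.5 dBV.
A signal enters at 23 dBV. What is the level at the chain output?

-12.276 dBV

Stage 1: 23 dBV is 30 dB over -7 dBV; at 6:1 that becomes 5 dB over, giving -2 dBV; +4 dB make-up → 2 dBV.
Stage 2: 17.8 dB above -15.8 dBV, reduced 10:1 to 1.78 dB above → -14.02 dBV.
Stage 3: -14.02 dBV is 4.48 dB over -18.5 dBV; at 20:1 that becomes 0.224 dB over, giving -18.276 dBV; +6 dB make-up → -12.276 dBV.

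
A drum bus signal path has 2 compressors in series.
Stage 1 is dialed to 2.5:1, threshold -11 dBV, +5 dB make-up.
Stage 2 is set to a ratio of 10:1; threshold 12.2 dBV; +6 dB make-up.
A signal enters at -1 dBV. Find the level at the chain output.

4 dBV

Stage 1: -1 dBV is 10 dB over -11 dBV; at 2.5:1 that becomes 4 dB over, giving -7 dBV; +5 dB make-up → -2 dBV.
Stage 2: -2 dBV is at or below the 12.2 dBV threshold — no compression; make-up brings it to 4 dBV.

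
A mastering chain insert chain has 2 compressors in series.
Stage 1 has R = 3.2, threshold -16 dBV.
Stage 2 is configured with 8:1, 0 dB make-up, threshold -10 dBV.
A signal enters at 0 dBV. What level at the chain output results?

-11 dBV

Stage 1: 0 dBV is 16 dB over -16 dBV; at 3.2:1 that becomes 5 dB over, giving -11 dBV.
Stage 2: below threshold (-11 ≤ -10); passes unchanged; output -11 dBV.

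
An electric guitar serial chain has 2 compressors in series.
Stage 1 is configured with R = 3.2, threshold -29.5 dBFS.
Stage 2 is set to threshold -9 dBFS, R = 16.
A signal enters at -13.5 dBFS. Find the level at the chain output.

-24.5 dBFS

Stage 1: overshoot 16 dB → 16/3.2 = 5 dB → -24.5 dBFS.
Stage 2: -24.5 dBFS ≤ -9 dBFS, so stage 2 doesn't engage; output -24.5 dBFS.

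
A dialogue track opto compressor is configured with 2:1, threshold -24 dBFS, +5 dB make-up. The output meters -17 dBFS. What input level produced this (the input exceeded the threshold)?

-20 dBFS

Remove make-up: -17 − 5 = -22 dBFS.
That's 2 dB above the -24 dBFS threshold.
Input overshoot = R × output overshoot = 4 dB → input = -24 + 4 = -20 dBFS.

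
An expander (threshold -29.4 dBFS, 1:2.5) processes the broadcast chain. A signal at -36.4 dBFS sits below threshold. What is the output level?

-46.9 dBFS

Undershoot = (-29.4) − (-36.4) = 7 dB.
At 1:2.5, that expands to 17.5 dB under threshold.
Output = -29.4 − 17.5 = -46.9 dBFS.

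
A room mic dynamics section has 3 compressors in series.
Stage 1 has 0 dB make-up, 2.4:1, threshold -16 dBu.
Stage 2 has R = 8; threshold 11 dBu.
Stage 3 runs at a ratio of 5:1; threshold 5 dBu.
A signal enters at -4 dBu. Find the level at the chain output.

Stage 1: 12 dB above -16 dBu, reduced 2.4:1 to 5 dB above → -11 dBu.
Stage 2: below threshold (-11 ≤ 11); passes unchanged; output -11 dBu.
Stage 3: -11 dBu is at or below the 5 dBu threshold — no compression; output -11 dBu.

-11 dBu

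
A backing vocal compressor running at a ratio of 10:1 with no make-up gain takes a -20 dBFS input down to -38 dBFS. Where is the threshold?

Gain reduction = -20 − (-38) = 18 dB; output overshoot = GR / (R − 1) = 18 / 9 = 2 dB.
Threshold = output − output overshoot = -38 − 2 = -40 dBFS.

-40 dBFS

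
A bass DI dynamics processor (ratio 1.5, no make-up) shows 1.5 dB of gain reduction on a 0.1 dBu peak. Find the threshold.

Input is 4.5 dB above T (since output overshoot × R = input overshoot: (-1.4 − T)·1.5 = 0.1 − T gives T = -4.4 dBu).
Check: -4.4 + (0.1 − (-4.4))/1.5 = -4.4 + 3 = -1.4 dBu. ✓

-4.4 dBu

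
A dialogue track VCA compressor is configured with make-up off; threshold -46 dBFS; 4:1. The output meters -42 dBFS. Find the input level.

Post-compression overshoot = -42 − (-46) = 4 dB.
Input overshoot = R × output overshoot = 16 dB → input = -46 + 16 = -30 dBFS.

-30 dBFS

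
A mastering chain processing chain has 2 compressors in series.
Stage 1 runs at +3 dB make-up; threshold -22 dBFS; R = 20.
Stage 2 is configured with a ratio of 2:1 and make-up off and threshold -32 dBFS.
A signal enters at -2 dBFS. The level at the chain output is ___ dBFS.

-25 dBFS

Stage 1: overshoot 20 dB → 20/20 = 1 dB → -21 dBFS; +3 dB make-up → -18 dBFS.
Stage 2: overshoot 14 dB → 14/2 = 7 dB → -25 dBFS.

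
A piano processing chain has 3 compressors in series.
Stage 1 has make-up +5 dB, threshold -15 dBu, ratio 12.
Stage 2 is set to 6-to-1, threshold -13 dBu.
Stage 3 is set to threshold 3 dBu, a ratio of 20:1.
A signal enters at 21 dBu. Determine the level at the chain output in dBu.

-12 dBu

Stage 1: 21 dBu is 36 dB over -15 dBu; at 12:1 that becomes 3 dB over, giving -12 dBu; +5 dB make-up → -7 dBu.
Stage 2: 6 dB above -13 dBu, reduced 6:1 to 1 dB above → -12 dBu.
Stage 3: -12 dBu ≤ 3 dBu, so stage 3 doesn't engage; output -12 dBu.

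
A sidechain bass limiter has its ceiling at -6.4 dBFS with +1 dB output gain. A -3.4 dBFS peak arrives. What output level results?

A brickwall limiter is an ∞:1 compressor: any input above the ceiling is clamped to -6.4 dBFS.
Output gain then adds 1 dB: -6.4 + 1 = -5.4 dBFS.

-5.4 dBFS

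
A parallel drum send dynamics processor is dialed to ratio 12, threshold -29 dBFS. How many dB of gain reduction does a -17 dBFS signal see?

Overshoot = -17 − (-29) = 12 dB.
After 12:1 compression the overshoot becomes 12/12 = 1 dB.
GR = overshoot in − overshoot out = 12 − 1 = 11 dB.

11 dB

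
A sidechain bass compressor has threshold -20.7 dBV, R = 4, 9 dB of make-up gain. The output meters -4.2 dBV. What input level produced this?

9.3 dBV

Stripping the +9 dB make-up gives -13.2 dBV at the gain stage.
The compressed level sits -13.2 − (-20.7) = 7.5 dB over threshold.
Input overshoot = R × output overshoot = 30 dB → input = -20.7 + 30 = 9.3 dBV.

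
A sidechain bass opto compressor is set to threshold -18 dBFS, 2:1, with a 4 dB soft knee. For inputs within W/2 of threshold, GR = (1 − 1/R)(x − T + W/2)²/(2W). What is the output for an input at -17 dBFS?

-17.5625 dBFS

x − T + W/2 = -17 − (-18) + 2 = 3.
GR = (1 − 1/2) × 3² / 8 = 0.5 × 9 / 8 = 0.5625 dB.
Output = -17 − 0.5625 = -17.5625 dBFS.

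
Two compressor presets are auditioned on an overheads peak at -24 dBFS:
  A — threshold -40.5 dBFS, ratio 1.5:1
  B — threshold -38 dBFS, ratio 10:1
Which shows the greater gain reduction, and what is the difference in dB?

B, by 7.1 dB

A: overshoot 16.5 dB → output overshoot 11 dB → GR 5.5 dB.
B: overshoot 14 dB → output overshoot 1.4 dB → GR 12.6 dB.
B reduces 7.1 dB more.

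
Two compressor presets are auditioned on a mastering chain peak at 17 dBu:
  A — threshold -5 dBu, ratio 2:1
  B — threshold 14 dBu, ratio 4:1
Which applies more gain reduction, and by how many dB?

A, by 8.75 dB

A: 22 dB over, compressed to 11 dB over, so 11 dB of GR.
B: 3 dB over, compressed to 0.75 dB over, so 2.25 dB of GR.
A reduces 8.75 dB more.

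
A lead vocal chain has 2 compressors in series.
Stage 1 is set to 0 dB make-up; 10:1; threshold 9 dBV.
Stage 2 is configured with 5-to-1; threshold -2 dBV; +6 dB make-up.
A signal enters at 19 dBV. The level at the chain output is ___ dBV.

6.4 dBV

Stage 1: 19 dBV is 10 dB over 9 dBV; at 10:1 that becomes 1 dB over, giving 10 dBV.
Stage 2: overshoot 12 dB → 12/5 = 2.4 dB → 0.4 dBV; +6 dB make-up → 6.4 dBV.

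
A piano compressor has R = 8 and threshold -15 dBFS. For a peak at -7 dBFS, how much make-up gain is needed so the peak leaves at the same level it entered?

7 dB

Overshoot 8 dB → 8/8 = 1 dB after compression, so the compressed level is -15 + 1 = -14 dBFS.
Make-up = target − compressed = -7 − (-14) = 7 dB.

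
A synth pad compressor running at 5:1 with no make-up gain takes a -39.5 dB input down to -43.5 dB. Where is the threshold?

-44.5 dB

Let T be the threshold. Output overshoot = (input overshoot)/R, so -43.5 − T = (-39.5 − T)/5.
5·(-43.5 − T) = -39.5 − T → 4·T = -217.5 − (-39.5) = -178.
T = -178/4 = -44.5 dB.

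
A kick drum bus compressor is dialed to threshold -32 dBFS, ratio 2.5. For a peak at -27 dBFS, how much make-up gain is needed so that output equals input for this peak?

The peak compresses to -32 + 5/2.5 = -30 dBFS.
To reach -27 dBFS requires -27 − (-30) = 3 dB of make-up.

3 dB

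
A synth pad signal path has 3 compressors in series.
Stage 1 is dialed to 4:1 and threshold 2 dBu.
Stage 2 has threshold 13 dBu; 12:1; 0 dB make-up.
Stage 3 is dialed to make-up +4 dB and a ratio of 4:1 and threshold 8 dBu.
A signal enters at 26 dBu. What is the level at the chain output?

12 dBu

Stage 1: overshoot 24 dB → 24/4 = 6 dB → 8 dBu.
Stage 2: below threshold (8 ≤ 13); passes unchanged; output 8 dBu.
Stage 3: 8 dBu ≤ 8 dBu, so stage 3 doesn't engage; make-up brings it to 12 dBu.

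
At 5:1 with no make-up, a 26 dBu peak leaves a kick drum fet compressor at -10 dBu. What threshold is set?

-19 dBu

Input is 45 dB above T (since output overshoot × R = input overshoot: (-10 − T)·5 = 26 − T gives T = -19 dBu).
Check: -19 + (26 − (-19))/5 = -19 + 9 = -10 dBu. ✓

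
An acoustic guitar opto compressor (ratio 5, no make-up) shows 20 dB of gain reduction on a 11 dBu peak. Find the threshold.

Input is 25 dB above T (since output overshoot × R = input overshoot: (-9 − T)·5 = 11 − T gives T = -14 dBu).
Check: -14 + (11 − (-14))/5 = -14 + 5 = -9 dBu. ✓

-14 dBu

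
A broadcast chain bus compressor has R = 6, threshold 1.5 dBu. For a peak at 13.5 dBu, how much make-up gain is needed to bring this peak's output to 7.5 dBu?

4 dB

Without make-up, output = threshold + overshoot/6 = 1.5 + 2 = 3.5 dBu.
Gap to target: 4 dB.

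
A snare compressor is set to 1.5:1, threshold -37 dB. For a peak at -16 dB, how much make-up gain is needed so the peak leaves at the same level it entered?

The peak compresses to -37 + 21/1.5 = -23 dB.
To reach -16 dB requires -16 − (-23) = 7 dB of make-up.

7 dB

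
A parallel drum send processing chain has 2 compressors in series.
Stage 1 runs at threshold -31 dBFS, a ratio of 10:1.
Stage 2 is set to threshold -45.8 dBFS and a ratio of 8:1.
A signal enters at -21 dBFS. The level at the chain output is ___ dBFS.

-43.825 dBFS

Stage 1: overshoot 10 dB → 10/10 = 1 dB → -30 dBFS.
Stage 2: 15.8 dB above -45.8 dBFS, reduced 8:1 to 1.975 dB above → -43.825 dBFS.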